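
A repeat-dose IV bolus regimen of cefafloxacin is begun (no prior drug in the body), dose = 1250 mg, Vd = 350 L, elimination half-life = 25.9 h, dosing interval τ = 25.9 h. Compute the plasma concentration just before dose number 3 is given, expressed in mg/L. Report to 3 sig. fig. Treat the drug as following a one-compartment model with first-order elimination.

2.68 mg/L

C₀ per dose = Dose / Vd = 1250 / 350 = 3.571 mg/L
k = ln2 / t½ = 0.693147 / 25.9 = 0.02676 h⁻¹
Fraction remaining after one interval: r = e^(−kτ) = e^(−0.02676 × 25.9) = 0.5000
Before dose 3, 2 doses have been given (aged 1τ, 2τ).
C_trough = C₀ × (r + r²) = 3.571 × (0.5000 + 0.2500) = 2.678 mg/L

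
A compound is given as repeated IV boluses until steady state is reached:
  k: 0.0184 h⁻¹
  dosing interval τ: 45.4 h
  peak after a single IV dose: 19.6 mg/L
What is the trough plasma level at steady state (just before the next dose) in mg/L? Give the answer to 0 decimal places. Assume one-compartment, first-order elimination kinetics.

15 mg/L

e^(−kτ) = e^(−0.01840 × 45.4) = 0.4337
Accumulation ratio R = 1 / (1 − e^(−kτ)) = 1 / (1 − 0.4337) = 1.766
Steady-state trough = C₀ × R × e^(−kτ) = 19.6 × 1.766 × 0.4337 = 15.01 mg/L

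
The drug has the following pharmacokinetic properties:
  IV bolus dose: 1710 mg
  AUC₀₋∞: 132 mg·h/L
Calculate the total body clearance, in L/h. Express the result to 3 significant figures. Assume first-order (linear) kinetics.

13.0 L/h

CL = Dose / AUC = 1710 / 132 = 12.95 L/h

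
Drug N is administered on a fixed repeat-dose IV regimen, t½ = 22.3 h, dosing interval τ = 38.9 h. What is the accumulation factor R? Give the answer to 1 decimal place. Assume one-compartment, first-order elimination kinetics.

1.4

k = ln2 / t½ = 0.693147 / 22.3 = 0.03108 h⁻¹
e^(−kτ) = e^(−0.03108 × 38.9) = 0.2985
Accumulation ratio R = 1 / (1 − e^(−kτ)) = 1 / (1 − 0.2985) = 1.426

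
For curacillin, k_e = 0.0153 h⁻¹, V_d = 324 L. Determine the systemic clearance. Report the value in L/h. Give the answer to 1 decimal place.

CL = k × Vd = 0.0153 × 324 = 4.957 L/h

5.0 L/h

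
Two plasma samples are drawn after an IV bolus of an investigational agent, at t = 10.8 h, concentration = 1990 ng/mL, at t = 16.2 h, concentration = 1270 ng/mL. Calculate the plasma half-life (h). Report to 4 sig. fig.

8.334 h

k = ln(C₁/C₂) / (t₂ − t₁) = ln(1990/1270) / (16.2 − 10.8)
  = 0.4491 / 5.400 = 0.08317 h⁻¹
t½ = ln2 / k = 0.693147 / 0.08317 = 8.334 h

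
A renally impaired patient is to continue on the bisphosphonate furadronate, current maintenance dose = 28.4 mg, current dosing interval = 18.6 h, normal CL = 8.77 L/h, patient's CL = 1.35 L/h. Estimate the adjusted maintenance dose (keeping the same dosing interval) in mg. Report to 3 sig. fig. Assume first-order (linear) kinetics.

4.37 mg

To keep the same average steady-state level, dosing rate must scale with clearance.
CL ratio = 1.35 / 8.77 = 0.1539
New dose (same interval) = 28.4 × 0.1539 = 4.371 mg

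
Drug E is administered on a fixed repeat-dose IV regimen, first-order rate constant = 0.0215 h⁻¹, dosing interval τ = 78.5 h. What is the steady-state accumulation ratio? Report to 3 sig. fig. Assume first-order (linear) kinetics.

1.23

e^(−kτ) = e^(−0.02150 × 78.5) = 0.1849
Accumulation ratio R = 1 / (1 − e^(−kτ)) = 1 / (1 − 0.1849) = 1.227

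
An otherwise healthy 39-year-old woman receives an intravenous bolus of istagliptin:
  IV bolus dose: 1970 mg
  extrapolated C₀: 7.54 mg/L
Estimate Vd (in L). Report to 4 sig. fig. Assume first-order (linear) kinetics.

261.3 L

Vd = Dose / C₀ = 1970 / 7.54 = 261.3 L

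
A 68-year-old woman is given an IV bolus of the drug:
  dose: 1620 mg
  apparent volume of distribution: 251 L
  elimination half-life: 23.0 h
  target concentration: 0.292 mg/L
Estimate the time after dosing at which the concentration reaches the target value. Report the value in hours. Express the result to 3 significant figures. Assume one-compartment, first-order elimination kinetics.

C₀ = Dose / Vd = 1620 / 251 = 6.454 mg/L
k = ln2 / t½ = 0.693147 / 23.0 = 0.03014 h⁻¹
t = ln(C₀ / C) / k = ln(6.454 / 0.292) / 0.03014
  = ln(22.10) / 0.03014 = 3.096 / 0.03014 = 102.7 h

103 h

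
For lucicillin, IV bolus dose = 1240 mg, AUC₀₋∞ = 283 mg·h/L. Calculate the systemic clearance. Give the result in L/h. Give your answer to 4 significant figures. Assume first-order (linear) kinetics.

CL = Dose / AUC = 1240 / 283 = 4.382 L/h

4.382 L/h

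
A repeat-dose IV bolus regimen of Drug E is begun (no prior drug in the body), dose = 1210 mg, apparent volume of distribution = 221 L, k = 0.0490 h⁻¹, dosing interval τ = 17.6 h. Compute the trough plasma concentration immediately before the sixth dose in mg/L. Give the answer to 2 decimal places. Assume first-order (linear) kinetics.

C₀ per dose = Dose / Vd = 1210 / 221 = 5.475 mg/L
Fraction remaining after one interval: r = e^(−kτ) = e^(−0.04900 × 17.6) = 0.4221
Before dose 6, 5 doses have been given (aged 1τ, 2τ, 3τ, 4τ, 5τ).
C_trough = C₀ × (r + r² + … + r^5) = C₀ × r(1−r^5)/(1−r)
        = 5.475 × 0.4221 × (1 − 0.01340) / (1 − 0.4221) = 3.945 mg/L

3.95 mg/L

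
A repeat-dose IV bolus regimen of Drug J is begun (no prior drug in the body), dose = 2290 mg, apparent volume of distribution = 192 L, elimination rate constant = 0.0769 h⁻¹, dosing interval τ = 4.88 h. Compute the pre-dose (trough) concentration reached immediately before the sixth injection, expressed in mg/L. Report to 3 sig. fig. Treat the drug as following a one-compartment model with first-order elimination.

22.2 mg/L

C₀ per dose = Dose / Vd = 2290 / 192 = 11.93 mg/L
Fraction remaining after one interval: r = e^(−kτ) = e^(−0.07690 × 4.88) = 0.6871
Before dose 6, 5 doses have been given (aged 1τ, 2τ, 3τ, 4τ, 5τ).
C_trough = C₀ × (r + r² + … + r^5) = C₀ × r(1−r^5)/(1−r)
        = 11.93 × 0.6871 × (1 − 0.1531) / (1 − 0.6871) = 22.19 mg/L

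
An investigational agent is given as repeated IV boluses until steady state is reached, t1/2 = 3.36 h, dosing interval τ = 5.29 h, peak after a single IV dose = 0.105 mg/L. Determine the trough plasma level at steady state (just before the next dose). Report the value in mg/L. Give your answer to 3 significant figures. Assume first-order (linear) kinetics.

k = ln2 / t½ = 0.693147 / 3.36 = 0.2063 h⁻¹
e^(−kτ) = e^(−0.2063 × 5.29) = 0.3358
Accumulation ratio R = 1 / (1 − e^(−kτ)) = 1 / (1 − 0.3358) = 1.506
Steady-state trough = C₀ × R × e^(−kτ) = 0.105 × 1.506 × 0.3358 = 0.05310 mg/L

0.0531 mg/L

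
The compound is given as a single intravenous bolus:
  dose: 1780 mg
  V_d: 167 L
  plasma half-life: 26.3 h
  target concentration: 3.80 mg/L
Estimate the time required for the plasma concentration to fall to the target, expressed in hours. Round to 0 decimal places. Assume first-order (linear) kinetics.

C₀ = Dose / Vd = 1780 / 167 = 10.66 mg/L
k = ln2 / t½ = 0.693147 / 26.3 = 0.02636 h⁻¹
t = ln(C₀ / C) / k = ln(10.66 / 3.80) / 0.02636
  = ln(2.805) / 0.02636 = 1.031 / 0.02636 = 39.11 h

39 h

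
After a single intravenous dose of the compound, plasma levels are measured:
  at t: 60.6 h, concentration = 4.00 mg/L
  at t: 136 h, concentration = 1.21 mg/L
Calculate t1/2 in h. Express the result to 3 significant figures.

k = ln(C₁/C₂) / (t₂ − t₁) = ln(4.00/1.21) / (136 − 60.6)
  = 1.196 / 75.40 = 0.01586 h⁻¹
t½ = ln2 / k = 0.693147 / 0.01586 = 43.70 h

43.7 h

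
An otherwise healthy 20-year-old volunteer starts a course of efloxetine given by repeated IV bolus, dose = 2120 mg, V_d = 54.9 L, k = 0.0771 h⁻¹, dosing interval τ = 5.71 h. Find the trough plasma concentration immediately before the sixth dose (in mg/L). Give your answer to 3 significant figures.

C₀ per dose = Dose / Vd = 2120 / 54.9 = 38.62 mg/L
Fraction remaining after one interval: r = e^(−kτ) = e^(−0.07710 × 5.71) = 0.6439
Before dose 6, 5 doses have been given (aged 1τ, 2τ, 3τ, 4τ, 5τ).
C_trough = C₀ × (r + r² + … + r^5) = C₀ × r(1−r^5)/(1−r)
        = 38.62 × 0.6439 × (1 − 0.1107) / (1 − 0.6439) = 62.10 mg/L

62.1 mg/L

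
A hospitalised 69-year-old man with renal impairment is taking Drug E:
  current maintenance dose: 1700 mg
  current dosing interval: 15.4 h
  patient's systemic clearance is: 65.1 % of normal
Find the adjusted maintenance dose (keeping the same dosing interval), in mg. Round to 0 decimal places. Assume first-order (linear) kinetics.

1107 mg

To keep the same average steady-state level, dosing rate must scale with clearance.
CL ratio = 65.1 / 100 = 0.6510
New dose (same interval) = 1700 × 0.6510 = 1107 mg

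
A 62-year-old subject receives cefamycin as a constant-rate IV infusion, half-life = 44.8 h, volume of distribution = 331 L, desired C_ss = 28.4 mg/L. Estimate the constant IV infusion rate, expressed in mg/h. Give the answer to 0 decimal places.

k = ln2 / t½ = 0.693147 / 44.8 = 0.01547 h⁻¹
CL = k × Vd = 0.01547 × 331 = 5.121 L/h
At steady state, infusion rate R₀ = Css × CL = 28.4 × 5.121 = 145.4 mg/h

145 mg/h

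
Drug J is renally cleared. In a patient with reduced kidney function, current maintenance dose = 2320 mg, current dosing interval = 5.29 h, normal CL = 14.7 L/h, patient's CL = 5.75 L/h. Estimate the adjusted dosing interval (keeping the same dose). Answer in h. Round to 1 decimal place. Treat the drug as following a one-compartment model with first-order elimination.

13.5 h

To keep the same average steady-state level, dosing rate must scale with clearance.
CL ratio = 5.75 / 14.7 = 0.3912
New interval (same dose) = 5.29 / 0.3912 = 13.52 h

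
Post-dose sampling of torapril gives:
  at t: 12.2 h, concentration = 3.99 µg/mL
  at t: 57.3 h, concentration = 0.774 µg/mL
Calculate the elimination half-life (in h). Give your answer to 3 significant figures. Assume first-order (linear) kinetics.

19.1 h

k = ln(C₁/C₂) / (t₂ − t₁) = ln(3.99/0.774) / (57.3 − 12.2)
  = 1.640 / 45.10 = 0.03636 h⁻¹
t½ = ln2 / k = 0.693147 / 0.03636 = 19.06 h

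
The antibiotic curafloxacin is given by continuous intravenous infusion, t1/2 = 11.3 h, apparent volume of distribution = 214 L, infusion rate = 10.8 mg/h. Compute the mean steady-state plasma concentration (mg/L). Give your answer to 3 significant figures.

k = ln2 / t½ = 0.693147 / 11.3 = 0.06134 h⁻¹
CL = k × Vd = 0.06134 × 214 = 13.13 L/h
At steady state Css = R₀ / CL = 10.8 / 13.13 = 0.8225 mg/L

0.823 mg/L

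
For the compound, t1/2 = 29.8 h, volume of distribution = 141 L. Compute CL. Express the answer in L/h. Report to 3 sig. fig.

3.28 L/h

k = ln2 / t½ = 0.693147 / 29.8 = 0.02326 h⁻¹
CL = k × Vd = 0.02326 × 141 = 3.280 L/h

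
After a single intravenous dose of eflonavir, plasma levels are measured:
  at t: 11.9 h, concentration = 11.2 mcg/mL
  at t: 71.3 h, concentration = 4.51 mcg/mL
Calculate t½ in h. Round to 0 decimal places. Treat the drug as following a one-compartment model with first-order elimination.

k = ln(C₁/C₂) / (t₂ − t₁) = ln(11.2/4.51) / (71.3 − 11.9)
  = 0.9096 / 59.40 = 0.01531 h⁻¹
t½ = ln2 / k = 0.693147 / 0.01531 = 45.27 h

45 h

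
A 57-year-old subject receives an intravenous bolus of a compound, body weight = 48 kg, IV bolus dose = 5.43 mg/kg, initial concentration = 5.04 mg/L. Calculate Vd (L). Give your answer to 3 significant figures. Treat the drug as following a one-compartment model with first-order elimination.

51.7 L

Dose = 5.43 × 48 = 260.6 mg
Vd = Dose / C₀ = 260.6 / 5.04 = 51.71 L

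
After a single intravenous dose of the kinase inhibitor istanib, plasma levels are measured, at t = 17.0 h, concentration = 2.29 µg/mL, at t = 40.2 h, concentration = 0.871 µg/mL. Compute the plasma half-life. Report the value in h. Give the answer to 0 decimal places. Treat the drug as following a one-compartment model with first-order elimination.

17 h

k = ln(C₁/C₂) / (t₂ − t₁) = ln(2.29/0.871) / (40.2 − 17.0)
  = 0.9667 / 23.20 = 0.04167 h⁻¹
t½ = ln2 / k = 0.693147 / 0.04167 = 16.63 h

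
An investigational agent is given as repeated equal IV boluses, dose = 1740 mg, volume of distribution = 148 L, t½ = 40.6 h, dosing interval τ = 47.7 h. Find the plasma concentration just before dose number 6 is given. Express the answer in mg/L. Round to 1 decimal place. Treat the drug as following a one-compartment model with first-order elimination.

9.2 mg/L

C₀ per dose = Dose / Vd = 1740 / 148 = 11.76 mg/L
k = ln2 / t½ = 0.693147 / 40.6 = 0.01707 h⁻¹
Fraction remaining after one interval: r = e^(−kτ) = e^(−0.01707 × 47.7) = 0.4430
Before dose 6, 5 doses have been given (aged 1τ, 2τ, 3τ, 4τ, 5τ).
C_trough = C₀ × (r + r² + … + r^5) = C₀ × r(1−r^5)/(1−r)
        = 11.76 × 0.4430 × (1 − 0.01706) / (1 − 0.4430) = 9.194 mg/L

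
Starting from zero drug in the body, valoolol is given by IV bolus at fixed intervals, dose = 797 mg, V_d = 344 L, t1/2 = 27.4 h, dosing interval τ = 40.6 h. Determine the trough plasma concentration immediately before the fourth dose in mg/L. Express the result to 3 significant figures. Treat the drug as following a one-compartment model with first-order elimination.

C₀ per dose = Dose / Vd = 797 / 344 = 2.317 mg/L
k = ln2 / t½ = 0.693147 / 27.4 = 0.02530 h⁻¹
Fraction remaining after one interval: r = e^(−kτ) = e^(−0.02530 × 40.6) = 0.3580
Before dose 4, 3 doses have been given (aged 1τ, 2τ, 3τ).
C_trough = C₀ × (r + r² + … + r^3) = C₀ × r(1−r^3)/(1−r)
        = 2.317 × 0.3580 × (1 − 0.04588) / (1 − 0.3580) = 1.233 mg/L

1.23 mg/L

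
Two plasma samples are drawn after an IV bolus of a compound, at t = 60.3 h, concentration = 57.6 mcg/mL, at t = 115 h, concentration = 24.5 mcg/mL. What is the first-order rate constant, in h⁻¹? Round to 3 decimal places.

0.016 h⁻¹

k = ln(C₁/C₂) / (t₂ − t₁) = ln(57.6/24.5) / (115 − 60.3)
  = 0.8548 / 54.70 = 0.01563 h⁻¹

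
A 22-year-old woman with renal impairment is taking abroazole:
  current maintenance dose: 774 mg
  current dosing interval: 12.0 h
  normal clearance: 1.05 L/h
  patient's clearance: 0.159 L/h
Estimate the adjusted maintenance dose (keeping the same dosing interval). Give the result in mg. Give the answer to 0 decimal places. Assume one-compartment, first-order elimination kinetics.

117 mg

To keep the same average steady-state level, dosing rate must scale with clearance.
CL ratio = 0.159 / 1.05 = 0.1514
New dose (same interval) = 774 × 0.1514 = 117.2 mg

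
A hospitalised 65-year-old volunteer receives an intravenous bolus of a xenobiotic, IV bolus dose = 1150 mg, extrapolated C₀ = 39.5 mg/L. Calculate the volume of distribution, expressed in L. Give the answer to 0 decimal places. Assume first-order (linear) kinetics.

Vd = Dose / C₀ = 1150 / 39.5 = 29.11 L

29 L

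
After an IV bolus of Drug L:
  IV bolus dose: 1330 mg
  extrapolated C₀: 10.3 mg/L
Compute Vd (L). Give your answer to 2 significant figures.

Vd = Dose / C₀ = 1330 / 10.3 = 129.1 L

130 L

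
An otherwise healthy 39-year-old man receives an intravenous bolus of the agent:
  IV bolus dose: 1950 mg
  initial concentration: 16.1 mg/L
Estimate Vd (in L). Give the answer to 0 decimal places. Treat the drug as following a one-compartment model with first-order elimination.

Vd = Dose / C₀ = 1950 / 16.1 = 121.1 L

121 L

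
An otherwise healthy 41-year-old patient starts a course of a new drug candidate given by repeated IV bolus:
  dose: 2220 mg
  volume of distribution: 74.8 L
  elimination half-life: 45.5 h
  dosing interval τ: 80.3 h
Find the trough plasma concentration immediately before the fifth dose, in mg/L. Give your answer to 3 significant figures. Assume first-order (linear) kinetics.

12.3 mg/L

C₀ per dose = Dose / Vd = 2220 / 74.8 = 29.68 mg/L
k = ln2 / t½ = 0.693147 / 45.5 = 0.01523 h⁻¹
Fraction remaining after one interval: r = e^(−kτ) = e^(−0.01523 × 80.3) = 0.2944
Before dose 5, 4 doses have been given (aged 1τ, 2τ, 3τ, 4τ).
C_trough = C₀ × (r + r² + … + r^4) = C₀ × r(1−r^4)/(1−r)
        = 29.68 × 0.2944 × (1 − 0.007512) / (1 − 0.2944) = 12.29 mg/L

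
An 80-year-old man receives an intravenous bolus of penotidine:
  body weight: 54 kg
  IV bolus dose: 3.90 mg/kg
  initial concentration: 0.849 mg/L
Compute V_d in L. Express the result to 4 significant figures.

Dose = 3.90 × 54 = 210.6 mg
Vd = Dose / C₀ = 210.6 / 0.849 = 248.1 L

248.1 L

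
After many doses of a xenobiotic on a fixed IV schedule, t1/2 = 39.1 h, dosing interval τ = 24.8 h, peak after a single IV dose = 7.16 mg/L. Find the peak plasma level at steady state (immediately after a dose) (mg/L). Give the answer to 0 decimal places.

20 mg/L

k = ln2 / t½ = 0.693147 / 39.1 = 0.01773 h⁻¹
e^(−kτ) = e^(−0.01773 × 24.8) = 0.6442
Accumulation ratio R = 1 / (1 − e^(−kτ)) = 1 / (1 − 0.6442) = 2.811
Steady-state peak = C₀ × R = 7.16 × 2.811 = 20.13 mg/L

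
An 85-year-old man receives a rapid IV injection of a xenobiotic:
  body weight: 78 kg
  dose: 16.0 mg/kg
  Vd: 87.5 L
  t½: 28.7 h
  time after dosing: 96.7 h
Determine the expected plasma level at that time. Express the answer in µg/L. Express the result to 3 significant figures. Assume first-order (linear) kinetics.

Total dose = 16.0 × 78 = 1248 mg
C₀ = Dose / Vd = 1248 / 87.5 = 14.26 mg/L
k = ln2 / t½ = 0.693147 / 28.7 = 0.02415 h⁻¹
C = C₀ · e^(−k·t) = 14.26 × e^(−0.02415 × 96.7)
  = 14.26 × 0.09678 = 1.380 mg/L
Convert: 1.380 mg/L × 1000 = 1380 µg/L

1380 µg/L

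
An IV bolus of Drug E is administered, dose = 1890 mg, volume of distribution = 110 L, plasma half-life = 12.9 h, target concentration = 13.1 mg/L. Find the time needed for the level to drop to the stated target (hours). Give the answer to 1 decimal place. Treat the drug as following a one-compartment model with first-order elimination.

5.0 h

C₀ = Dose / Vd = 1890 / 110 = 17.18 mg/L
k = ln2 / t½ = 0.693147 / 12.9 = 0.05373 h⁻¹
t = ln(C₀ / C) / k = ln(17.18 / 13.1) / 0.05373
  = ln(1.311) / 0.05373 = 0.2708 / 0.05373 = 5.040 h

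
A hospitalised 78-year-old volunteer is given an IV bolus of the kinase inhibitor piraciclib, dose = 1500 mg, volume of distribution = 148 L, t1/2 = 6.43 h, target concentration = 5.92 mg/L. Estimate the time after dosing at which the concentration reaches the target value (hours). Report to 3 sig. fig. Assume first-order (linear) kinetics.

4.99 h

C₀ = Dose / Vd = 1500 / 148 = 10.14 mg/L
k = ln2 / t½ = 0.693147 / 6.43 = 0.1078 h⁻¹
t = ln(C₀ / C) / k = ln(10.14 / 5.92) / 0.1078
  = ln(1.713) / 0.1078 = 0.5382 / 0.1078 = 4.993 h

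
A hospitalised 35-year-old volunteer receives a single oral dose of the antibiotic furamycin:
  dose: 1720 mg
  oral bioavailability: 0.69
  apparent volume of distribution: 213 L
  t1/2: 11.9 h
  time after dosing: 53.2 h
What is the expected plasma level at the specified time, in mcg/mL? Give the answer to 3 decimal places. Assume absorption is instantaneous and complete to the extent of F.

0.251 mcg/mL

Amount reaching circulation = F × Dose = 0.69 × 1720 = 1187 mg
C₀ = F·Dose / Vd = 1187 / 213 = 5.573 mg/L
k = ln2 / t½ = 0.693147 / 11.9 = 0.05825 h⁻¹
C = C₀ · e^(−k·t) = 5.573 × e^(−0.05825 × 53.2)
  = 5.573 × 0.04510 = 0.2513 mg/L
(0.2513 mg/L = 0.2513 mcg/mL)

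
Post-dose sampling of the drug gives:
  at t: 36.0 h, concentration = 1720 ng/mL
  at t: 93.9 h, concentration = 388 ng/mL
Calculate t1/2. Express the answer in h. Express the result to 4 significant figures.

k = ln(C₁/C₂) / (t₂ − t₁) = ln(1720/388) / (93.9 − 36.0)
  = 1.489 / 57.90 = 0.02572 h⁻¹
t½ = ln2 / k = 0.693147 / 0.02572 = 26.95 h

26.95 h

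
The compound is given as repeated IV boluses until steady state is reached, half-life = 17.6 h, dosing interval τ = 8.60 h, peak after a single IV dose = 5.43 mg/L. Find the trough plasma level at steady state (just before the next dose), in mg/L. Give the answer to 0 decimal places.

k = ln2 / t½ = 0.693147 / 17.6 = 0.03938 h⁻¹
e^(−kτ) = e^(−0.03938 × 8.60) = 0.7127
Accumulation ratio R = 1 / (1 − e^(−kτ)) = 1 / (1 − 0.7127) = 3.481
Steady-state trough = C₀ × R × e^(−kτ) = 5.43 × 3.481 × 0.7127 = 13.47 mg/L

13 mg/L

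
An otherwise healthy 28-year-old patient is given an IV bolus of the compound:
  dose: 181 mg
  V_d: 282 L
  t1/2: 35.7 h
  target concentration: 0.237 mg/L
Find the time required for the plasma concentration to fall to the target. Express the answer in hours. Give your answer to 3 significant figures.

C₀ = Dose / Vd = 181.0 / 282 = 0.6418 mg/L
k = ln2 / t½ = 0.693147 / 35.7 = 0.01942 h⁻¹
t = ln(C₀ / C) / k = ln(0.6418 / 0.237) / 0.01942
  = ln(2.708) / 0.01942 = 0.9962 / 0.01942 = 51.30 h

51.3 h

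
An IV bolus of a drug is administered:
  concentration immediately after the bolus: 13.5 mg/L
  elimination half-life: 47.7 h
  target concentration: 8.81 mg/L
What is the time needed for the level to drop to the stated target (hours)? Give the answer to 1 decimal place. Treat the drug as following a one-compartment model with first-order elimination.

29.4 h

k = ln2 / t½ = 0.693147 / 47.7 = 0.01453 h⁻¹
t = ln(C₀ / C) / k = ln(13.50 / 8.81) / 0.01453
  = ln(1.532) / 0.01453 = 0.4266 / 0.01453 = 29.36 h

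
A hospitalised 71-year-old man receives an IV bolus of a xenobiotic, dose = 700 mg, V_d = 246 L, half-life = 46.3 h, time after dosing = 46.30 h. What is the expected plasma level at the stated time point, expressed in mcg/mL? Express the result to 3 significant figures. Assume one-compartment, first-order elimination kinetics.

C₀ = Dose / Vd = 700.0 / 246 = 2.846 mg/L
k = ln2 / t½ = 0.693147 / 46.3 = 0.01497 h⁻¹
t / t½ = 46.30 / 46.3 = 1 half-lives
C = C₀ × (1/2)^1 = 2.846 × 0.5000 = 1.423 mg/L
(1.423 mg/L = 1.423 mcg/mL)

1.42 mcg/mL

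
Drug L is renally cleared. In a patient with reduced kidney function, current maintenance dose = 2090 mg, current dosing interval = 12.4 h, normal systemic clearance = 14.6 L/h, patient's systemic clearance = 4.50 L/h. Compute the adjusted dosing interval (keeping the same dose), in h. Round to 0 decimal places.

To keep the same average steady-state level, dosing rate must scale with clearance.
CL ratio = 4.50 / 14.6 = 0.3082
New interval (same dose) = 12.4 / 0.3082 = 40.23 h

40 h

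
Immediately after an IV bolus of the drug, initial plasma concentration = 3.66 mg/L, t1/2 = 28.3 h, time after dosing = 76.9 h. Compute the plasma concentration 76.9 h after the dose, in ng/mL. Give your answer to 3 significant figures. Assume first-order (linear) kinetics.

k = ln2 / t½ = 0.693147 / 28.3 = 0.02449 h⁻¹
C = C₀ · e^(−k·t) = 3.660 × e^(−0.02449 × 76.9)
  = 3.660 × 0.1521 = 0.5567 mg/L
Convert: 0.5567 mg/L × 1000 = 556.7 ng/mL

557 ng/mL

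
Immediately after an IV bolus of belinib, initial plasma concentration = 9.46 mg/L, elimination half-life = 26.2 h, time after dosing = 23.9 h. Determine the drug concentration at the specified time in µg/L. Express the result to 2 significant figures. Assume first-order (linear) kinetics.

5000 µg/L

k = ln2 / t½ = 0.693147 / 26.2 = 0.02646 h⁻¹
C = C₀ · e^(−k·t) = 9.460 × e^(−0.02646 × 23.9)
  = 9.460 × 0.5313 = 5.026 mg/L
Convert: 5.026 mg/L × 1000 = 5026 µg/L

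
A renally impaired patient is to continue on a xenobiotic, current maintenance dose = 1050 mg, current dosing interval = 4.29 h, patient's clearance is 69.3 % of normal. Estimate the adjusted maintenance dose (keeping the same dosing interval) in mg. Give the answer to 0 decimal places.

728 mg

To keep the same average steady-state level, dosing rate must scale with clearance.
CL ratio = 69.3 / 100 = 0.6930
New dose (same interval) = 1050 × 0.6930 = 727.7 mg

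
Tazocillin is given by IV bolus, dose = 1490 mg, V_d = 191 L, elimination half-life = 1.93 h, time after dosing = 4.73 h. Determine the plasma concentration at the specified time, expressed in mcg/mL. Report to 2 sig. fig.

1.4 mcg/mL

C₀ = Dose / Vd = 1490 / 191 = 7.801 mg/L
k = ln2 / t½ = 0.693147 / 1.93 = 0.3591 h⁻¹
C = C₀ · e^(−k·t) = 7.801 × e^(−0.3591 × 4.73)
  = 7.801 × 0.1829 = 1.427 mg/L
(1.427 mg/L = 1.427 mcg/mL)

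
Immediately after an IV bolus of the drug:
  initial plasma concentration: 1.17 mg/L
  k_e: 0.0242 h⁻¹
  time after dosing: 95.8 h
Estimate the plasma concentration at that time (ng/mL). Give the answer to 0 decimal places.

115 ng/mL

C = C₀ · e^(−k·t) = 1.170 × e^(−0.02420 × 95.8)
  = 1.170 × 0.09843 = 0.1152 mg/L
Convert: 0.1152 mg/L × 1000 = 115.2 ng/mL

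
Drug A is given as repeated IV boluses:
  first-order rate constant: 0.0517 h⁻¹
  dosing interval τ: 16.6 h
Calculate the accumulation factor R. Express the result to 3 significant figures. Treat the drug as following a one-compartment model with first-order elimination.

1.74

e^(−kτ) = e^(−0.05170 × 16.6) = 0.4239
Accumulation ratio R = 1 / (1 − e^(−kτ)) = 1 / (1 − 0.4239) = 1.736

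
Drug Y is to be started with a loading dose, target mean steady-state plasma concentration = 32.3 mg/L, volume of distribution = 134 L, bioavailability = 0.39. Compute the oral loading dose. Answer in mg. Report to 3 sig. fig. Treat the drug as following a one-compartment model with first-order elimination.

11100 mg

LD = Css × Vd / F = 32.3 × 134 / 0.39 = 11100 mg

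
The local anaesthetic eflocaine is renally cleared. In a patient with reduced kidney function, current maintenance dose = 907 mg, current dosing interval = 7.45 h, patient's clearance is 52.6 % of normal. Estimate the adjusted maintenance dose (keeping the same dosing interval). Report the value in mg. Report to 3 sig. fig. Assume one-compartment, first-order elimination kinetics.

To keep the same average steady-state level, dosing rate must scale with clearance.
CL ratio = 52.6 / 100 = 0.5260
New dose (same interval) = 907 × 0.5260 = 477.1 mg

477 mg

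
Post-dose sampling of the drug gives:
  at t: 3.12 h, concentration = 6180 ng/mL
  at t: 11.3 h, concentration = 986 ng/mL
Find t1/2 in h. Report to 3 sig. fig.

3.09 h

k = ln(C₁/C₂) / (t₂ − t₁) = ln(6180/986) / (11.3 − 3.12)
  = 1.835 / 8.180 = 0.2243 h⁻¹
t½ = ln2 / k = 0.693147 / 0.2243 = 3.090 h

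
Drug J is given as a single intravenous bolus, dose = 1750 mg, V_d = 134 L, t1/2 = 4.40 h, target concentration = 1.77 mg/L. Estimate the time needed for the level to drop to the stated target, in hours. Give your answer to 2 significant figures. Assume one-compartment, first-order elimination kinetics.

13 h

C₀ = Dose / Vd = 1750 / 134 = 13.06 mg/L
k = ln2 / t½ = 0.693147 / 4.40 = 0.1575 h⁻¹
t = ln(C₀ / C) / k = ln(13.06 / 1.77) / 0.1575
  = ln(7.379) / 0.1575 = 1.999 / 0.1575 = 12.69 h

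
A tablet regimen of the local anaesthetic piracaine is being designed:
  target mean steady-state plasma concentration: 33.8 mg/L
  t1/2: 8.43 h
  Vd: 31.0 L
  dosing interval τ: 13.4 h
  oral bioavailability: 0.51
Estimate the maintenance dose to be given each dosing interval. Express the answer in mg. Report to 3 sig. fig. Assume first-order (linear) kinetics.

2260 mg

k = ln2 / t½ = 0.693147 / 8.43 = 0.08222 h⁻¹
CL = k × Vd = 0.08222 × 31.0 = 2.549 L/h
At steady state, F × (Dose/τ) = Css × CL.
Dose = Css × CL × τ / F = 33.8 × 2.549 × 13.4 / 0.51 = 2264 mg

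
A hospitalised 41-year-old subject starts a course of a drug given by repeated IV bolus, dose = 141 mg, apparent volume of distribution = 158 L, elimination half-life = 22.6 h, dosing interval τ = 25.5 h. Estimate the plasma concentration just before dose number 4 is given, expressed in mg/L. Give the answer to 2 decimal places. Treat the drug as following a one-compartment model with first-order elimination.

0.68 mg/L

C₀ per dose = Dose / Vd = 141 / 158 = 0.8924 mg/L
k = ln2 / t½ = 0.693147 / 22.6 = 0.03067 h⁻¹
Fraction remaining after one interval: r = e^(−kτ) = e^(−0.03067 × 25.5) = 0.4575
Before dose 4, 3 doses have been given (aged 1τ, 2τ, 3τ).
C_trough = C₀ × (r + r² + … + r^3) = C₀ × r(1−r^3)/(1−r)
        = 0.8924 × 0.4575 × (1 − 0.09576) / (1 − 0.4575) = 0.6805 mg/L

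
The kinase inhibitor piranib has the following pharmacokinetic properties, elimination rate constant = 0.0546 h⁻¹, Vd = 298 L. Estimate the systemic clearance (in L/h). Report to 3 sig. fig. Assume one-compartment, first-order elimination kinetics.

CL = k × Vd = 0.0546 × 298 = 16.27 L/h

16.3 L/h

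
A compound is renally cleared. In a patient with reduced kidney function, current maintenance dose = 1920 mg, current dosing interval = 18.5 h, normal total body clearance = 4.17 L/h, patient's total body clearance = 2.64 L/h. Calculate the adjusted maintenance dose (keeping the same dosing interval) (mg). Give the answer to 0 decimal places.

To keep the same average steady-state level, dosing rate must scale with clearance.
CL ratio = 2.64 / 4.17 = 0.6331
New dose (same interval) = 1920 × 0.6331 = 1216 mg

1216 mg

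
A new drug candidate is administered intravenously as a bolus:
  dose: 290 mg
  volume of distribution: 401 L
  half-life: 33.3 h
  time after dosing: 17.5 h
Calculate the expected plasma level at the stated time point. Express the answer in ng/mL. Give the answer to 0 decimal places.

502 ng/mL

C₀ = Dose / Vd = 290.0 / 401 = 0.7232 mg/L
k = ln2 / t½ = 0.693147 / 33.3 = 0.02082 h⁻¹
C = C₀ · e^(−k·t) = 0.7232 × e^(−0.02082 × 17.5)
  = 0.7232 × 0.6946 = 0.5023 mg/L
Convert: 0.5023 mg/L × 1000 = 502.3 ng/mL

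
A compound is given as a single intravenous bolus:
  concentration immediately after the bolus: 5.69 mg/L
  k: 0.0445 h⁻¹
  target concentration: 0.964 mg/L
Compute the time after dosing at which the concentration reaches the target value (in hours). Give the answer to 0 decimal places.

t = ln(C₀ / C) / k = ln(5.690 / 0.964) / 0.04450
  = ln(5.902) / 0.04450 = 1.775 / 0.04450 = 39.89 h

40 h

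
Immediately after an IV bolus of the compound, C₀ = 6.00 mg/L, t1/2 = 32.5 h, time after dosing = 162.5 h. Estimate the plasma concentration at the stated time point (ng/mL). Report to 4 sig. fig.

187.5 ng/mL

k = ln2 / t½ = 0.693147 / 32.5 = 0.02133 h⁻¹
t / t½ = 162.5 / 32.5 = 5 half-lives
C = C₀ × (1/2)^5 = 6.000 × 0.03125 = 0.1875 mg/L
Convert: 0.1875 mg/L × 1000 = 187.5 ng/mL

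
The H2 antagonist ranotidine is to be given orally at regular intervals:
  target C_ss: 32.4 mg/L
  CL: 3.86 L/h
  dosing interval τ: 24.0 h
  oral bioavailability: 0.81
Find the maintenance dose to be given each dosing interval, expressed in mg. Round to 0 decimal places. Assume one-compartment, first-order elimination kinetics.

At steady state, F × (Dose/τ) = Css × CL.
Dose = Css × CL × τ / F = 32.4 × 3.860 × 24.0 / 0.81 = 3706 mg

3706 mg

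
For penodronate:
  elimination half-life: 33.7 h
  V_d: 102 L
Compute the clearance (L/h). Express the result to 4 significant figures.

k = ln2 / t½ = 0.693147 / 33.7 = 0.02057 h⁻¹
CL = k × Vd = 0.02057 × 102 = 2.098 L/h

2.098 L/h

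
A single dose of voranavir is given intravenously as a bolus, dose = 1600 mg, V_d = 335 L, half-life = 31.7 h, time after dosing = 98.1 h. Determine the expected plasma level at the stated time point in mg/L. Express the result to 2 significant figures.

0.56 mg/L

C₀ = Dose / Vd = 1600 / 335 = 4.776 mg/L
k = ln2 / t½ = 0.693147 / 31.7 = 0.02187 h⁻¹
C = C₀ · e^(−k·t) = 4.776 × e^(−0.02187 × 98.1)
  = 4.776 × 0.1170 = 0.5588 mg/L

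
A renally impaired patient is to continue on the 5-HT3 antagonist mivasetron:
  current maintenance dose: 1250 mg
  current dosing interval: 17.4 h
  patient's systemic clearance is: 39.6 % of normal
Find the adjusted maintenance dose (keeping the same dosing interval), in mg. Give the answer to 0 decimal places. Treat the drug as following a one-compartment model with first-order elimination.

To keep the same average steady-state level, dosing rate must scale with clearance.
CL ratio = 39.6 / 100 = 0.3960
New dose (same interval) = 1250 × 0.3960 = 495.0 mg

495 mg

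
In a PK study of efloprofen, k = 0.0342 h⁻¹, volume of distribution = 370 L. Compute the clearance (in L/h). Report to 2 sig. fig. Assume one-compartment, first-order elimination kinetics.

13 L/h

CL = k × Vd = 0.0342 × 370 = 12.65 L/h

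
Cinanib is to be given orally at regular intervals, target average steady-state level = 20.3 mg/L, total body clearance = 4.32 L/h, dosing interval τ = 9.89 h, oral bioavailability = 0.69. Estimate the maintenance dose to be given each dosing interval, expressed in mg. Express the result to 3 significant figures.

At steady state, F × (Dose/τ) = Css × CL.
Dose = Css × CL × τ / F = 20.3 × 4.320 × 9.89 / 0.69 = 1257 mg

1260 mg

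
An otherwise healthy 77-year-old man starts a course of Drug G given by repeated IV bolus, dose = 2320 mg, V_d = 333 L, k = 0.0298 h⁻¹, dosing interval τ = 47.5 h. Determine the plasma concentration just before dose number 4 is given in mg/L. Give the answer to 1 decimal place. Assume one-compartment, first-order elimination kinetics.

2.2 mg/L

C₀ per dose = Dose / Vd = 2320 / 333 = 6.967 mg/L
Fraction remaining after one interval: r = e^(−kτ) = e^(−0.02980 × 47.5) = 0.2428
Before dose 4, 3 doses have been given (aged 1τ, 2τ, 3τ).
C_trough = C₀ × (r + r² + … + r^3) = C₀ × r(1−r^3)/(1−r)
        = 6.967 × 0.2428 × (1 − 0.01431) / (1 − 0.2428) = 2.202 mg/L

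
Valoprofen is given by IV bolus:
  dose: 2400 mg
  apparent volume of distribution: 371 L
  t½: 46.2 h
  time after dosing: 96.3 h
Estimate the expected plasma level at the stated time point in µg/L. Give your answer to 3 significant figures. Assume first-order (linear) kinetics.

C₀ = Dose / Vd = 2400 / 371 = 6.469 mg/L
k = ln2 / t½ = 0.693147 / 46.2 = 0.01500 h⁻¹
C = C₀ · e^(−k·t) = 6.469 × e^(−0.01500 × 96.3)
  = 6.469 × 0.2359 = 1.526 mg/L
Convert: 1.526 mg/L × 1000 = 1526 µg/L

1530 µg/L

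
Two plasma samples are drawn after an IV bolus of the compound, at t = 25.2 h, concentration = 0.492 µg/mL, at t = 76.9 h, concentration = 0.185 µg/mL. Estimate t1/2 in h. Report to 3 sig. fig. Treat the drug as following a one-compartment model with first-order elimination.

k = ln(C₁/C₂) / (t₂ − t₁) = ln(0.492/0.185) / (76.9 − 25.2)
  = 0.9781 / 51.70 = 0.01892 h⁻¹
t½ = ln2 / k = 0.693147 / 0.01892 = 36.64 h

36.6 h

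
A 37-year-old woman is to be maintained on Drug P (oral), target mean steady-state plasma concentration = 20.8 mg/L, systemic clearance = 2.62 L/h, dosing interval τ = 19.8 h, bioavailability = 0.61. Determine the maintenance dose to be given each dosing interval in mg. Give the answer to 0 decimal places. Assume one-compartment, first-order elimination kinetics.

At steady state, F × (Dose/τ) = Css × CL.
Dose = Css × CL × τ / F = 20.8 × 2.620 × 19.8 / 0.61 = 1769 mg

1769 mg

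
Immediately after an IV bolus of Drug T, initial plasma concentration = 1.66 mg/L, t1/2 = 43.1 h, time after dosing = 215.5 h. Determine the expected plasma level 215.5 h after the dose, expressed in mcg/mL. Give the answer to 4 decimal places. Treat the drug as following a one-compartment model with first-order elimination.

0.0519 mcg/mL

k = ln2 / t½ = 0.693147 / 43.1 = 0.01608 h⁻¹
t / t½ = 215.5 / 43.1 = 5 half-lives
C = C₀ × (1/2)^5 = 1.660 × 0.03125 = 0.05188 mg/L
(0.05188 mg/L = 0.05188 mcg/mL)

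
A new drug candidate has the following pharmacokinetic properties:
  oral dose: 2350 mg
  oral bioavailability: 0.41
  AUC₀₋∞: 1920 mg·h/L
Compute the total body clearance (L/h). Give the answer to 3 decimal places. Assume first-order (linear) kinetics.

CL = F·Dose / AUC = 0.41 × 2350 / 1920 = 0.5018 L/h

0.502 L/h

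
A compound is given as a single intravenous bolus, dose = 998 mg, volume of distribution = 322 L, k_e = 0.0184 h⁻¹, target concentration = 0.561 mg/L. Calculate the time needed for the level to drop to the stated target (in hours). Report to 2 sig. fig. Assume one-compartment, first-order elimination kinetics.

C₀ = Dose / Vd = 998.0 / 322 = 3.099 mg/L
t = ln(C₀ / C) / k = ln(3.099 / 0.561) / 0.01840
  = ln(5.524) / 0.01840 = 1.709 / 0.01840 = 92.88 h

93 h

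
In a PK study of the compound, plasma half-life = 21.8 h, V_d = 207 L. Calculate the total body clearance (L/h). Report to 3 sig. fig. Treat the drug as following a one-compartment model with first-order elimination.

k = ln2 / t½ = 0.693147 / 21.8 = 0.03180 h⁻¹
CL = k × Vd = 0.03180 × 207 = 6.583 L/h

6.58 L/h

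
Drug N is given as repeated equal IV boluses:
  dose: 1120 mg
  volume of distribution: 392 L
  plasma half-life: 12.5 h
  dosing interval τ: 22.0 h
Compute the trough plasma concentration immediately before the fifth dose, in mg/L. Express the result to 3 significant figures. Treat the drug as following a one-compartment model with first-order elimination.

C₀ per dose = Dose / Vd = 1120 / 392 = 2.857 mg/L
k = ln2 / t½ = 0.693147 / 12.5 = 0.05545 h⁻¹
Fraction remaining after one interval: r = e^(−kτ) = e^(−0.05545 × 22.0) = 0.2953
Before dose 5, 4 doses have been given (aged 1τ, 2τ, 3τ, 4τ).
C_trough = C₀ × (r + r² + … + r^4) = C₀ × r(1−r^4)/(1−r)
        = 2.857 × 0.2953 × (1 − 0.007604) / (1 − 0.2953) = 1.188 mg/L

1.19 mg/L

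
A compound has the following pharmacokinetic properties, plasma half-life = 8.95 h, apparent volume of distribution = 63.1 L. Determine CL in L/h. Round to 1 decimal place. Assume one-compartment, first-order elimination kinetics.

4.9 L/h

k = ln2 / t½ = 0.693147 / 8.95 = 0.07745 h⁻¹
CL = k × Vd = 0.07745 × 63.1 = 4.887 L/h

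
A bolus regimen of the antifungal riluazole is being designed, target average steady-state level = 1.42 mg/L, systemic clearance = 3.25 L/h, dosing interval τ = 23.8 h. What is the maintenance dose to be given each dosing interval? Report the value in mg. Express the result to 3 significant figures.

At steady state, Dose/τ = Css × CL.
Dose = Css × CL × τ = 1.42 × 3.250 × 23.8 = 109.8 mg

110 mg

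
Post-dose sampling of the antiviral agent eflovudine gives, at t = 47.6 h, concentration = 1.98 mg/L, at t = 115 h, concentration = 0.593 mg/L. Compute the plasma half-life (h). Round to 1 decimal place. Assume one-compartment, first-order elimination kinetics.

k = ln(C₁/C₂) / (t₂ − t₁) = ln(1.98/0.593) / (115 − 47.6)
  = 1.206 / 67.40 = 0.01789 h⁻¹
t½ = ln2 / k = 0.693147 / 0.01789 = 38.74 h

38.7 h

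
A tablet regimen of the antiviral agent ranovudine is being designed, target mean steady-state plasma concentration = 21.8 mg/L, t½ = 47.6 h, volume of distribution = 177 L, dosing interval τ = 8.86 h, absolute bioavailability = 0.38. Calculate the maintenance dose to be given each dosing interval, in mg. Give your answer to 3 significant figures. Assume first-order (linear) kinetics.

k = ln2 / t½ = 0.693147 / 47.6 = 0.01456 h⁻¹
CL = k × Vd = 0.01456 × 177 = 2.577 L/h
At steady state, F × (Dose/τ) = Css × CL.
Dose = Css × CL × τ / F = 21.8 × 2.577 × 8.86 / 0.38 = 1310 mg

1310 mg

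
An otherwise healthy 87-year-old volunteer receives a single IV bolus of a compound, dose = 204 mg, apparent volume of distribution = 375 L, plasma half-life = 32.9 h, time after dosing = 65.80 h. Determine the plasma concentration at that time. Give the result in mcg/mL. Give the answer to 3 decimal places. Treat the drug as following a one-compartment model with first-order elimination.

C₀ = Dose / Vd = 204.0 / 375 = 0.5440 mg/L
k = ln2 / t½ = 0.693147 / 32.9 = 0.02107 h⁻¹
t / t½ = 65.80 / 32.9 = 2 half-lives
C = C₀ × (1/2)^2 = 0.5440 × 0.2500 = 0.1360 mg/L
(0.1360 mg/L = 0.1360 mcg/mL)

0.136 mcg/mL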